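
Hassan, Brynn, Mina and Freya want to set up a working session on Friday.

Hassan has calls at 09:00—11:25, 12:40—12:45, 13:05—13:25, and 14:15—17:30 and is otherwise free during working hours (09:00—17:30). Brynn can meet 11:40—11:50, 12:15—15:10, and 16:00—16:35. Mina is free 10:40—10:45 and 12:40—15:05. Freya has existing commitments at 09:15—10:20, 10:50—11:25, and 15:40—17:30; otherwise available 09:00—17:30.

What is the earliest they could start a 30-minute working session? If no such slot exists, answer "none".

13:25

Hassan free within 09:00–17:30: 11:25–12:40, 12:45–13:05, 13:25–14:15.
Freya free within 09:00–17:30: 09:00–09:15, 10:20–10:50, 11:25–15:40.
Hassan ∩ Brynn: 11:40–11:50, 12:15–12:40, 12:45–13:05, 13:25–14:15.
Hassan ∩ Brynn ∩ Mina: 12:45–13:05, 13:25–14:15.
Hassan ∩ Brynn ∩ Mina ∩ Freya: 12:45–13:05, 13:25–14:15.
Windows ≥ 30 min: 13:25–14:15.
Earliest such window starts at 13:25.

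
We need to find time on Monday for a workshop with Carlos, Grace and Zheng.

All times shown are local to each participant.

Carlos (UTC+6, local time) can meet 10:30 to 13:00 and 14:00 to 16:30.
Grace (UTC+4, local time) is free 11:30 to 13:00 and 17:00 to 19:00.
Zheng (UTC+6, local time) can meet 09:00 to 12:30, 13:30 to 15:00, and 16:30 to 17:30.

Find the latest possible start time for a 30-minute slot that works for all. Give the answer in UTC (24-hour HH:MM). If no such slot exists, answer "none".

08:30

Carlos → UTC: 04:30–07:00, 08:00–10:30.
Grace → UTC: 07:30–09:00, 13:00–15:00.
Zheng → UTC: 03:00–06:30, 07:30–09:00, 10:30–11:30.
Carlos ∩ Grace: 08:00–09:00.
Carlos ∩ Grace ∩ Zheng: 08:00–09:00.
Windows ≥ 30 min: 08:00–09:00.
Latest start in the last window 08:00–09:00 is 09:00 − 30 min = 08:30.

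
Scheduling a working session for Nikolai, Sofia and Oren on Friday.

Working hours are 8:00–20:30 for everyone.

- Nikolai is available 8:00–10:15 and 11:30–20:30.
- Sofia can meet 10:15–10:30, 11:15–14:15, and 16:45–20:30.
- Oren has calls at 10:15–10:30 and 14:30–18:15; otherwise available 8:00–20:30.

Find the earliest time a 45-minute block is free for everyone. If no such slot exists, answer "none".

Oren free within 08:00–20:30: 08:00–10:15, 10:30–14:30, 18:15–20:30.
Nikolai ∩ Sofia: 11:30–14:15, 16:45–20:30.
Nikolai ∩ Sofia ∩ Oren: 11:30–14:15, 18:15–20:30.
Windows ≥ 45 min: 11:30–14:15, 18:15–20:30.
Earliest such window starts at 11:30.

11:30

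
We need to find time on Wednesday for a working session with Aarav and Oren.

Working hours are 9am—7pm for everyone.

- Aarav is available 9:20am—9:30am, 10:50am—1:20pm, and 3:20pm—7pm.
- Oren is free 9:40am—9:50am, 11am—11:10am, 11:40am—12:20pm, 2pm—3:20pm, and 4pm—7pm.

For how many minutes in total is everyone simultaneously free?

Aarav ∩ Oren: 11:00–11:10, 11:40–12:20, 16:00–19:00.
Total common minutes: 10 + 40 + 180 = 230.

230 minutes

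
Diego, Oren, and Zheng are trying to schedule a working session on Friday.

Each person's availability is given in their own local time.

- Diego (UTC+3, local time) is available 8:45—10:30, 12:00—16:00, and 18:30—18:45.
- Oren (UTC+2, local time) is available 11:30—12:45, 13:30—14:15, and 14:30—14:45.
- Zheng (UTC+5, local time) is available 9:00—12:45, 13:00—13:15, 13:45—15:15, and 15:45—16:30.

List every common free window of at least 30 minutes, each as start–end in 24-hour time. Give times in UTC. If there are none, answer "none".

Diego → UTC: 05:45–07:30, 09:00–13:00, 15:30–15:45.
Oren → UTC: 09:30–10:45, 11:30–12:15, 12:30–12:45.
Zheng → UTC: 04:00–07:45, 08:00–08:15, 08:45–10:15, 10:45–11:30.
Diego ∩ Oren: 09:30–10:45, 11:30–12:15, 12:30–12:45.
Diego ∩ Oren ∩ Zheng: 09:30–10:15.
Windows ≥ 30 min: 09:30–10:15.

09:30–10:15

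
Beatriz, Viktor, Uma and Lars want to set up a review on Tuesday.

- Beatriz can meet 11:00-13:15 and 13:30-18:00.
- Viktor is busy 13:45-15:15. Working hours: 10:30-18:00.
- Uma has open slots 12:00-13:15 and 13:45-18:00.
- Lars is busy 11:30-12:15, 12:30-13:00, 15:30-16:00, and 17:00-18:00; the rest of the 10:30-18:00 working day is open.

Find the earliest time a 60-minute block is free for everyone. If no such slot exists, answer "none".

Viktor free within 10:30–18:00: 10:30–13:45, 15:15–18:00.
Lars free within 10:30–18:00: 10:30–11:30, 12:15–12:30, 13:00–15:30, 16:00–17:00.
Beatriz ∩ Viktor: 11:00–13:15, 13:30–13:45, 15:15–18:00.
Beatriz ∩ Viktor ∩ Uma: 12:00–13:15, 15:15–18:00.
Beatriz ∩ Viktor ∩ Uma ∩ Lars: 12:15–12:30, 13:00–13:15, 15:15–15:30, 16:00–17:00.
Windows ≥ 60 min: 16:00–17:00.
Earliest such window starts at 16:00.

16:00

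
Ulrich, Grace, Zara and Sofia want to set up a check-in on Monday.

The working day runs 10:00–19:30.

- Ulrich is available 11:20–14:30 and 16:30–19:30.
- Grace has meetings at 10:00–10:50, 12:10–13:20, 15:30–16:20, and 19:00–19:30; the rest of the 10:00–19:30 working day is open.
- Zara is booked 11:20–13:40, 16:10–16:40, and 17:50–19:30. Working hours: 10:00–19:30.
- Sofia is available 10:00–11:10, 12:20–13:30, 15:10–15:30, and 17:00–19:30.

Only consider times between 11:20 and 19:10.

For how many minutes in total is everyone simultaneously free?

50 minutes

Grace free within 10:00–19:30: 10:50–12:10, 13:20–15:30, 16:20–19:00.
Zara free within 10:00–19:30: 10:00–11:20, 13:40–16:10, 16:40–17:50.
Ulrich ∩ Grace: 11:20–12:10, 13:20–14:30, 16:30–19:00.
Ulrich ∩ Grace ∩ Zara: 13:40–14:30, 16:40–17:50.
Ulrich ∩ Grace ∩ Zara ∩ Sofia: 17:00–17:50.
Restricted to 11:20–19:10: 17:00–17:50.
Total common minutes: 50.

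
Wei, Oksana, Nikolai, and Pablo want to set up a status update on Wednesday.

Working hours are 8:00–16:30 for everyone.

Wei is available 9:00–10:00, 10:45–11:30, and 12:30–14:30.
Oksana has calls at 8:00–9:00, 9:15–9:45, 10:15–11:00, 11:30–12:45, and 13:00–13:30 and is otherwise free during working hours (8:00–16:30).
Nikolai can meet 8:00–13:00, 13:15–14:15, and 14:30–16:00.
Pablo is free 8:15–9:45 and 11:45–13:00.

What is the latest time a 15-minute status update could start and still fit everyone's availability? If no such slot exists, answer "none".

Oksana free within 08:00–16:30: 09:00–09:15, 09:45–10:15, 11:00–11:30, 12:45–13:00, 13:30–16:30.
Wei ∩ Oksana: 09:00–09:15, 09:45–10:00, 11:00–11:30, 12:45–13:00, 13:30–14:30.
Wei ∩ Oksana ∩ Nikolai: 09:00–09:15, 09:45–10:00, 11:00–11:30, 12:45–13:00, 13:30–14:15.
Wei ∩ Oksana ∩ Nikolai ∩ Pablo: 09:00–09:15, 12:45–13:00.
Windows ≥ 15 min: 09:00–09:15, 12:45–13:00.
Latest start in the last window 12:45–13:00 is 13:00 − 15 min = 12:45.

12:45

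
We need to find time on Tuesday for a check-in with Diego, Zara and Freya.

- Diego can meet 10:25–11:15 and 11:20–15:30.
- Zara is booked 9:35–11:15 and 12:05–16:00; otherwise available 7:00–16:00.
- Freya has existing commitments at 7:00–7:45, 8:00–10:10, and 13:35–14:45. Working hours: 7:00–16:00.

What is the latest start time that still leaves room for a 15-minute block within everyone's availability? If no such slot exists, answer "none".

Zara free within 07:00–16:00: 07:00–09:35, 11:15–12:05.
Freya free within 07:00–16:00: 07:45–08:00, 10:10–13:35, 14:45–16:00.
Diego ∩ Zara: 11:20–12:05.
Diego ∩ Zara ∩ Freya: 11:20–12:05.
Windows ≥ 15 min: 11:20–12:05.
Latest start in the last window 11:20–12:05 is 12:05 − 15 min = 11:50.

11:50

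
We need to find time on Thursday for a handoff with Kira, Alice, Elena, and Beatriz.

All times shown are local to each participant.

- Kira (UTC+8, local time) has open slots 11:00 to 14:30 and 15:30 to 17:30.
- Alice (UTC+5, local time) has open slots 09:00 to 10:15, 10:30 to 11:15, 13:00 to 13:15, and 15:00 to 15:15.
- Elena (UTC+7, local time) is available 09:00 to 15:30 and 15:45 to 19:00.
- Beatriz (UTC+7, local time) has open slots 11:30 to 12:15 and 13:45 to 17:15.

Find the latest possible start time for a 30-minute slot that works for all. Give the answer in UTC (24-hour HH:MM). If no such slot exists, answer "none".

04:45

Kira → UTC: 03:00–06:30, 07:30–09:30.
Alice → UTC: 04:00–05:15, 05:30–06:15, 08:00–08:15, 10:00–10:15.
Elena → UTC: 02:00–08:30, 08:45–12:00.
Beatriz → UTC: 04:30–05:15, 06:45–10:15.
Kira ∩ Alice: 04:00–05:15, 05:30–06:15, 08:00–08:15.
Kira ∩ Alice ∩ Elena: 04:00–05:15, 05:30–06:15, 08:00–08:15.
Kira ∩ Alice ∩ Elena ∩ Beatriz: 04:30–05:15, 08:00–08:15.
Windows ≥ 30 min: 04:30–05:15.
Latest start in the last window 04:30–05:15 is 05:15 − 30 min = 04:45.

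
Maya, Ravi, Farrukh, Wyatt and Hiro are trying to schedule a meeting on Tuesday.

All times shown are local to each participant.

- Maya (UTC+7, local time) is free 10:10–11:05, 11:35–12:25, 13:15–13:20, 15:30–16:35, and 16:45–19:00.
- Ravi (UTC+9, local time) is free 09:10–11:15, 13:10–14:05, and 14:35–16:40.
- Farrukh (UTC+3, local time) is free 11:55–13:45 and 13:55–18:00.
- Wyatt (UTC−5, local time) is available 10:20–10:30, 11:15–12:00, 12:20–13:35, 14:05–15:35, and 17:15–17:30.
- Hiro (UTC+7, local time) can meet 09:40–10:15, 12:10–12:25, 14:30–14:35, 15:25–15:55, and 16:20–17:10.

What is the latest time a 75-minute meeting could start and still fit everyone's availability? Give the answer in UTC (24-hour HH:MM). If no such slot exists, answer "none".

Maya → UTC: 03:10–04:05, 04:35–05:25, 06:15–06:20, 08:30–09:35, 09:45–12:00.
Ravi → UTC: 00:10–02:15, 04:10–05:05, 05:35–07:40.
Farrukh → UTC: 08:55–10:45, 10:55–15:00.
Wyatt → UTC: 15:20–15:30, 16:15–17:00, 17:20–18:35, 19:05–20:35, 22:15–22:30.
Hiro → UTC: 02:40–03:15, 05:10–05:25, 07:30–07:35, 08:25–08:55, 09:20–10:10.
Maya ∩ Ravi: 04:35–05:05, 06:15–06:20.
Maya ∩ Ravi ∩ Farrukh: (none).
Maya ∩ Ravi ∩ Farrukh ∩ Wyatt: (none).
Maya ∩ Ravi ∩ Farrukh ∩ Wyatt ∩ Hiro: (none).
Windows ≥ 75 min: (none).

none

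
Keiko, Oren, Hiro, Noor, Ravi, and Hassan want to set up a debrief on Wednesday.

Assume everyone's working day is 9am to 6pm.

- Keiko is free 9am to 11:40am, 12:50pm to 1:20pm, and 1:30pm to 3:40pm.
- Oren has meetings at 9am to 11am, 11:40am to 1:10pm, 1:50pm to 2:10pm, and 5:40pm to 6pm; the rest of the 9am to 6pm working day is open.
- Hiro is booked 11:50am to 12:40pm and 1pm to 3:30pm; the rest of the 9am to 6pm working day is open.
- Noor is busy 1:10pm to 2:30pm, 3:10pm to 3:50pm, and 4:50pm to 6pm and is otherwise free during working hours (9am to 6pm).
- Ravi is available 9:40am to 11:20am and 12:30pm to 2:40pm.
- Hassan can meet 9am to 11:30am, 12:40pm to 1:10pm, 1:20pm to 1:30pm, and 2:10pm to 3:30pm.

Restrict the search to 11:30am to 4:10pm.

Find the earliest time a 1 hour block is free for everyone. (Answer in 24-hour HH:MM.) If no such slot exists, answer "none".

none

Oren free within 09:00–18:00: 11:00–11:40, 13:10–13:50, 14:10–17:40.
Hiro free within 09:00–18:00: 09:00–11:50, 12:40–13:00, 15:30–18:00.
Noor free within 09:00–18:00: 09:00–13:10, 14:30–15:10, 15:50–16:50.
Keiko ∩ Oren: 11:00–11:40, 13:10–13:20, 13:30–13:50, 14:10–15:40.
Keiko ∩ Oren ∩ Hiro: 11:00–11:40, 15:30–15:40.
Keiko ∩ Oren ∩ Hiro ∩ Noor: 11:00–11:40.
Keiko ∩ Oren ∩ Hiro ∩ Noor ∩ Ravi: 11:00–11:20.
Keiko ∩ Oren ∩ Hiro ∩ Noor ∩ Ravi ∩ Hassan: 11:00–11:20.
Restricted to 11:30–16:10: (none).
Windows ≥ 60 min: (none).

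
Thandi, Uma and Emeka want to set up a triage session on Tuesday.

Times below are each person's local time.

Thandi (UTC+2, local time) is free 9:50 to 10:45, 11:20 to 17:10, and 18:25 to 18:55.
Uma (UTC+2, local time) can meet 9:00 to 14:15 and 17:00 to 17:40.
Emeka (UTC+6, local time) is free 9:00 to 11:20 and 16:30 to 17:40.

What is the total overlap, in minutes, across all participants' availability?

70 minutes

Thandi → UTC: 07:50–08:45, 09:20–15:10, 16:25–16:55.
Uma → UTC: 07:00–12:15, 15:00–15:40.
Emeka → UTC: 03:00–05:20, 10:30–11:40.
Thandi ∩ Uma: 07:50–08:45, 09:20–12:15, 15:00–15:10.
Thandi ∩ Uma ∩ Emeka: 10:30–11:40.
Total common minutes: 70.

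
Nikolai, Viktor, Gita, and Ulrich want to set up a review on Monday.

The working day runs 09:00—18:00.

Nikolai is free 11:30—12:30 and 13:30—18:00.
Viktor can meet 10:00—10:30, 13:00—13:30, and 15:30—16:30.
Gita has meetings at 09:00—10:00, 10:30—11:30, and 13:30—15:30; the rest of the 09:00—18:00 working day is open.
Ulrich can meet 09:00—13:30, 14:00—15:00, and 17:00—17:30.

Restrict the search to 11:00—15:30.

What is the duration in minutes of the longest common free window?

Gita free within 09:00–18:00: 10:00–10:30, 11:30–13:30, 15:30–18:00.
Nikolai ∩ Viktor: 15:30–16:30.
Nikolai ∩ Viktor ∩ Gita: 15:30–16:30.
Nikolai ∩ Viktor ∩ Gita ∩ Ulrich: (none).
Restricted to 11:00–15:30: (none).
No common window.

0 minutes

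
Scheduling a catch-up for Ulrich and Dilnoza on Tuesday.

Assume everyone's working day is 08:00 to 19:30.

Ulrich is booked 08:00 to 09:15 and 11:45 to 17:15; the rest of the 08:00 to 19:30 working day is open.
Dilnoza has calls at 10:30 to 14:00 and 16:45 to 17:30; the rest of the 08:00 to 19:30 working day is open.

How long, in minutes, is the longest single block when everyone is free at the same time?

120 minutes

Ulrich free within 08:00–19:30: 09:15–11:45, 17:15–19:30.
Dilnoza free within 08:00–19:30: 08:00–10:30, 14:00–16:45, 17:30–19:30.
Ulrich ∩ Dilnoza: 09:15–10:30, 17:30–19:30.
Common window lengths: 75, 120 min; longest is 120.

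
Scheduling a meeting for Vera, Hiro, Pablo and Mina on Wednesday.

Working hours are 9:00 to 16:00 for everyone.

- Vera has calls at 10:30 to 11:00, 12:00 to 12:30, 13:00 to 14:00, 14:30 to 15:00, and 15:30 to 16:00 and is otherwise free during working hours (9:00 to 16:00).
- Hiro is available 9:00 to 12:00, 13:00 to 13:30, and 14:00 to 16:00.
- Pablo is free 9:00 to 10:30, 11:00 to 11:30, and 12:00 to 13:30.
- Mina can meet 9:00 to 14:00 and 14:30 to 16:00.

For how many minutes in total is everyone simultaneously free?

Vera free within 09:00–16:00: 09:00–10:30, 11:00–12:00, 12:30–13:00, 14:00–14:30, 15:00–15:30.
Vera ∩ Hiro: 09:00–10:30, 11:00–12:00, 14:00–14:30, 15:00–15:30.
Vera ∩ Hiro ∩ Pablo: 09:00–10:30, 11:00–11:30.
Vera ∩ Hiro ∩ Pablo ∩ Mina: 09:00–10:30, 11:00–11:30.
Total common minutes: 90 + 30 = 120.

120 minutes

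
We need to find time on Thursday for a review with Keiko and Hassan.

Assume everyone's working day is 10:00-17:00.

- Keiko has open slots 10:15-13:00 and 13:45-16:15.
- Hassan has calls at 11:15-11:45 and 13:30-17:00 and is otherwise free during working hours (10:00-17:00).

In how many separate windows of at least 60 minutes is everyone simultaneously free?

Hassan free within 10:00–17:00: 10:00–11:15, 11:45–13:30.
Keiko ∩ Hassan: 10:15–11:15, 11:45–13:00.
Windows ≥ 60 min: 10:15–11:15, 11:45–13:00.
That's 2 windows.

2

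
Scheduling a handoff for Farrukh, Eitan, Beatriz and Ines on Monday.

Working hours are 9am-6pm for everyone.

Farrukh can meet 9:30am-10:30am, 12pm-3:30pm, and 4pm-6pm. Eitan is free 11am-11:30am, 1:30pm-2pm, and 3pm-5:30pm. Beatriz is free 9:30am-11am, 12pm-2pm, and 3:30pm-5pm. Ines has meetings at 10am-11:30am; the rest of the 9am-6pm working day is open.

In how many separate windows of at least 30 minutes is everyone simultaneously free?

2

Ines free within 09:00–18:00: 09:00–10:00, 11:30–18:00.
Farrukh ∩ Eitan: 13:30–14:00, 15:00–15:30, 16:00–17:30.
Farrukh ∩ Eitan ∩ Beatriz: 13:30–14:00, 16:00–17:00.
Farrukh ∩ Eitan ∩ Beatriz ∩ Ines: 13:30–14:00, 16:00–17:00.
Windows ≥ 30 min: 13:30–14:00, 16:00–17:00.
That's 2 windows.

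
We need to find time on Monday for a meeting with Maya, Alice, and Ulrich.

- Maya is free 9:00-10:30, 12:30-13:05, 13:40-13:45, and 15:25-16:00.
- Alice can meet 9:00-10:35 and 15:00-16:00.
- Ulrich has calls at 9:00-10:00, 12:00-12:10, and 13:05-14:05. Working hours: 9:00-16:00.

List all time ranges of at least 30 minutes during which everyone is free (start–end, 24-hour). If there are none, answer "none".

10:00–10:30, 15:25–16:00

Ulrich free within 09:00–16:00: 10:00–12:00, 12:10–13:05, 14:05–16:00.
Maya ∩ Alice: 09:00–10:30, 15:25–16:00.
Maya ∩ Alice ∩ Ulrich: 10:00–10:30, 15:25–16:00.
Windows ≥ 30 min: 10:00–10:30, 15:25–16:00.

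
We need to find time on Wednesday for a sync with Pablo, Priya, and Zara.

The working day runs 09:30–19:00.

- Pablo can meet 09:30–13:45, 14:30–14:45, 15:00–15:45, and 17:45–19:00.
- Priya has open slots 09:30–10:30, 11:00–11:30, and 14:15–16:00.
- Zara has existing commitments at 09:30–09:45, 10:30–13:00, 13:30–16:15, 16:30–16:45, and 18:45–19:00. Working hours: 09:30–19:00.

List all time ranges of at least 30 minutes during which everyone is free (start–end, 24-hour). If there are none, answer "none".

09:45–10:30

Zara free within 09:30–19:00: 09:45–10:30, 13:00–13:30, 16:15–16:30, 16:45–18:45.
Pablo ∩ Priya: 09:30–10:30, 11:00–11:30, 14:30–14:45, 15:00–15:45.
Pablo ∩ Priya ∩ Zara: 09:45–10:30.
Windows ≥ 30 min: 09:45–10:30.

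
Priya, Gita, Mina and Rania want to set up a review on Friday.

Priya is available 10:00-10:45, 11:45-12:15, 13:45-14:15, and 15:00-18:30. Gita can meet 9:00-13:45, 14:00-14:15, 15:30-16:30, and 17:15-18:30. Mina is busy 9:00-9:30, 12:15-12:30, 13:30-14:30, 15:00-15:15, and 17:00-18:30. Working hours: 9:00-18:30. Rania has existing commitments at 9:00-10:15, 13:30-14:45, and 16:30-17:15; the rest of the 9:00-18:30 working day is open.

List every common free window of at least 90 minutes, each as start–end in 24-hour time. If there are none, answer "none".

Mina free within 09:00–18:30: 09:30–12:15, 12:30–13:30, 14:30–15:00, 15:15–17:00.
Rania free within 09:00–18:30: 10:15–13:30, 14:45–16:30, 17:15–18:30.
Priya ∩ Gita: 10:00–10:45, 11:45–12:15, 14:00–14:15, 15:30–16:30, 17:15–18:30.
Priya ∩ Gita ∩ Mina: 10:00–10:45, 11:45–12:15, 15:30–16:30.
Priya ∩ Gita ∩ Mina ∩ Rania: 10:15–10:45, 11:45–12:15, 15:30–16:30.
Windows ≥ 90 min: (none).

none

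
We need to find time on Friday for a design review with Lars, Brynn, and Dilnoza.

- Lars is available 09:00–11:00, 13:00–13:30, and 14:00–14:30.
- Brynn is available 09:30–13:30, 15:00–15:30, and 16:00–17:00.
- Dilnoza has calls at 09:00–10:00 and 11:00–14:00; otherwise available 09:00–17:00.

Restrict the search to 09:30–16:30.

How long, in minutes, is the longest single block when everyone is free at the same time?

Dilnoza free within 09:00–17:00: 10:00–11:00, 14:00–17:00.
Lars ∩ Brynn: 09:30–11:00, 13:00–13:30.
Lars ∩ Brynn ∩ Dilnoza: 10:00–11:00.
Restricted to 09:30–16:30: 10:00–11:00.
Single common window of 60 minutes.

60 minutes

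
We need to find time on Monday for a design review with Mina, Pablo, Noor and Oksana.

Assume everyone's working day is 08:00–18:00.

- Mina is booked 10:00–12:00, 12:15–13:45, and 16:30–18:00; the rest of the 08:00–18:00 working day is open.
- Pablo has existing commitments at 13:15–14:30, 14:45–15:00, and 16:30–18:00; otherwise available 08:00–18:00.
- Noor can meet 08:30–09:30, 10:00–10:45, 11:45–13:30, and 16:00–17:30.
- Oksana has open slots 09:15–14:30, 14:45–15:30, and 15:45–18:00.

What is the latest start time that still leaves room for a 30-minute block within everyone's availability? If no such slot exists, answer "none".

Mina free within 08:00–18:00: 08:00–10:00, 12:00–12:15, 13:45–16:30.
Pablo free within 08:00–18:00: 08:00–13:15, 14:30–14:45, 15:00–16:30.
Mina ∩ Pablo: 08:00–10:00, 12:00–12:15, 14:30–14:45, 15:00–16:30.
Mina ∩ Pablo ∩ Noor: 08:30–09:30, 12:00–12:15, 16:00–16:30.
Mina ∩ Pablo ∩ Noor ∩ Oksana: 09:15–09:30, 12:00–12:15, 16:00–16:30.
Windows ≥ 30 min: 16:00–16:30.
Latest start in the last window 16:00–16:30 is 16:30 − 30 min = 16:00.

16:00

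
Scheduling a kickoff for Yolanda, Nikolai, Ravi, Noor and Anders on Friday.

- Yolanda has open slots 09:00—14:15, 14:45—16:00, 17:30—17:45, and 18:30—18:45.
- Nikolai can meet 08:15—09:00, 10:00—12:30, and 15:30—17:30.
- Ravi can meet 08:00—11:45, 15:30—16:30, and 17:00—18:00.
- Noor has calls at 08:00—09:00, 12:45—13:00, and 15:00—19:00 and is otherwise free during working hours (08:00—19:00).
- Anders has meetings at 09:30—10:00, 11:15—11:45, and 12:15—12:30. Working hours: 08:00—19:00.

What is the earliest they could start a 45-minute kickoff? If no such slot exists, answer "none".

10:00

Noor free within 08:00–19:00: 09:00–12:45, 13:00–15:00.
Anders free within 08:00–19:00: 08:00–09:30, 10:00–11:15, 11:45–12:15, 12:30–19:00.
Yolanda ∩ Nikolai: 10:00–12:30, 15:30–16:00.
Yolanda ∩ Nikolai ∩ Ravi: 10:00–11:45, 15:30–16:00.
Yolanda ∩ Nikolai ∩ Ravi ∩ Noor: 10:00–11:45.
Yolanda ∩ Nikolai ∩ Ravi ∩ Noor ∩ Anders: 10:00–11:15.
Windows ≥ 45 min: 10:00–11:15.
Earliest such window starts at 10:00.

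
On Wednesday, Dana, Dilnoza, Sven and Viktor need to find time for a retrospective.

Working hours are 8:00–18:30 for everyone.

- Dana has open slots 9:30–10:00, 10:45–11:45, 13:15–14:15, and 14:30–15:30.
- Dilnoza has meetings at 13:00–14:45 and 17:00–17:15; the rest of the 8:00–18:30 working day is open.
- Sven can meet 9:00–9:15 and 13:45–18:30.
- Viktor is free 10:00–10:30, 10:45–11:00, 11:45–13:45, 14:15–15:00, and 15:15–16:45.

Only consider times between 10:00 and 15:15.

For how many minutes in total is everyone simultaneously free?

Dilnoza free within 08:00–18:30: 08:00–13:00, 14:45–17:00, 17:15–18:30.
Dana ∩ Dilnoza: 09:30–10:00, 10:45–11:45, 14:45–15:30.
Dana ∩ Dilnoza ∩ Sven: 14:45–15:30.
Dana ∩ Dilnoza ∩ Sven ∩ Viktor: 14:45–15:00, 15:15–15:30.
Restricted to 10:00–15:15: 14:45–15:00.
Total common minutes: 15.

15 minutes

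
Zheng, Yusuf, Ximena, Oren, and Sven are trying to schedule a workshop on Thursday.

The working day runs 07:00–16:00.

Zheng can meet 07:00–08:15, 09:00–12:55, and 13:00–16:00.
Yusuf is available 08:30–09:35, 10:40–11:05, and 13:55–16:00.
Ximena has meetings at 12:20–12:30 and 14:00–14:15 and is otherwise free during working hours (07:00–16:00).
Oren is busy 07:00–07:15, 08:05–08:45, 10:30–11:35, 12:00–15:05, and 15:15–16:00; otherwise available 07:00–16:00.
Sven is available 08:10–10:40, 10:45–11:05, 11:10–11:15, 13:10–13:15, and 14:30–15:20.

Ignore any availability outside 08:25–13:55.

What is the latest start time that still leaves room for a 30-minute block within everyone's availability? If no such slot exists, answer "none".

Ximena free within 07:00–16:00: 07:00–12:20, 12:30–14:00, 14:15–16:00.
Oren free within 07:00–16:00: 07:15–08:05, 08:45–10:30, 11:35–12:00, 15:05–15:15.
Zheng ∩ Yusuf: 09:00–09:35, 10:40–11:05, 13:55–16:00.
Zheng ∩ Yusuf ∩ Ximena: 09:00–09:35, 10:40–11:05, 13:55–14:00, 14:15–16:00.
Zheng ∩ Yusuf ∩ Ximena ∩ Oren: 09:00–09:35, 15:05–15:15.
Zheng ∩ Yusuf ∩ Ximena ∩ Oren ∩ Sven: 09:00–09:35, 15:05–15:15.
Restricted to 08:25–13:55: 09:00–09:35.
Windows ≥ 30 min: 09:00–09:35.
Latest start in the last window 09:00–09:35 is 09:35 − 30 min = 09:05.

09:05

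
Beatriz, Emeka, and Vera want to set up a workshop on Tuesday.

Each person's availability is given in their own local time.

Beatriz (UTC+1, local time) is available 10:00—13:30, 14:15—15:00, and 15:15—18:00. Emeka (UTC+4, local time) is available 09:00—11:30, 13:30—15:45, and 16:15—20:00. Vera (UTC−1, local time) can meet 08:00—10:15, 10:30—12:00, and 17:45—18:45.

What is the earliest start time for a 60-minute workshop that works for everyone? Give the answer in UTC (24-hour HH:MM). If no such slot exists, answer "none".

09:30

Beatriz → UTC: 09:00–12:30, 13:15–14:00, 14:15–17:00.
Emeka → UTC: 05:00–07:30, 09:30–11:45, 12:15–16:00.
Vera → UTC: 09:00–11:15, 11:30–13:00, 18:45–19:45.
Beatriz ∩ Emeka: 09:30–11:45, 12:15–12:30, 13:15–14:00, 14:15–16:00.
Beatriz ∩ Emeka ∩ Vera: 09:30–11:15, 11:30–11:45, 12:15–12:30.
Windows ≥ 60 min: 09:30–11:15.
Earliest such window starts at 09:30.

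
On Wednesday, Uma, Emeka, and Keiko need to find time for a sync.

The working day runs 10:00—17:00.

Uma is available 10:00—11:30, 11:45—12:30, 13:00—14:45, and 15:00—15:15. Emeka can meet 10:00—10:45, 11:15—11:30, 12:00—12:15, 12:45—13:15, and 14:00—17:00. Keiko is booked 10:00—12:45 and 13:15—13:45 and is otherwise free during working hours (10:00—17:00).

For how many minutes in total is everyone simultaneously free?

Keiko free within 10:00–17:00: 12:45–13:15, 13:45–17:00.
Uma ∩ Emeka: 10:00–10:45, 11:15–11:30, 12:00–12:15, 13:00–13:15, 14:00–14:45, 15:00–15:15.
Uma ∩ Emeka ∩ Keiko: 13:00–13:15, 14:00–14:45, 15:00–15:15.
Total common minutes: 15 + 45 + 15 = 75.

75 minutes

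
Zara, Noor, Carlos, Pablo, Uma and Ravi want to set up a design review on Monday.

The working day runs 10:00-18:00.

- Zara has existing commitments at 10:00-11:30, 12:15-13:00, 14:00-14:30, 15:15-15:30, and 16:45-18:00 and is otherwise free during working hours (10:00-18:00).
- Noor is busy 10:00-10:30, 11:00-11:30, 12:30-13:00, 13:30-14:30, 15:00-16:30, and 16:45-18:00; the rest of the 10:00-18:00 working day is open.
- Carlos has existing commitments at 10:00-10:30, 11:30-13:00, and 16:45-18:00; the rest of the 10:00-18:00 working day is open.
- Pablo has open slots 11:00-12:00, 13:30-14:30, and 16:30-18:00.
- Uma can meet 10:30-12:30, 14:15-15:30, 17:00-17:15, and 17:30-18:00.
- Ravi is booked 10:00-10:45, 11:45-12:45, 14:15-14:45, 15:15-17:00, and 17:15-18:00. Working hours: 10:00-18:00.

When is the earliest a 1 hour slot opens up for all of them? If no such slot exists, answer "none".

none

Zara free within 10:00–18:00: 11:30–12:15, 13:00–14:00, 14:30–15:15, 15:30–16:45.
Noor free within 10:00–18:00: 10:30–11:00, 11:30–12:30, 13:00–13:30, 14:30–15:00, 16:30–16:45.
Carlos free within 10:00–18:00: 10:30–11:30, 13:00–16:45.
Ravi free within 10:00–18:00: 10:45–11:45, 12:45–14:15, 14:45–15:15, 17:00–17:15.
Zara ∩ Noor: 11:30–12:15, 13:00–13:30, 14:30–15:00, 16:30–16:45.
Zara ∩ Noor ∩ Carlos: 13:00–13:30, 14:30–15:00, 16:30–16:45.
Zara ∩ Noor ∩ Carlos ∩ Pablo: 16:30–16:45.
Zara ∩ Noor ∩ Carlos ∩ Pablo ∩ Uma: (none).
Zara ∩ Noor ∩ Carlos ∩ Pablo ∩ Uma ∩ Ravi: (none).
Windows ≥ 60 min: (none).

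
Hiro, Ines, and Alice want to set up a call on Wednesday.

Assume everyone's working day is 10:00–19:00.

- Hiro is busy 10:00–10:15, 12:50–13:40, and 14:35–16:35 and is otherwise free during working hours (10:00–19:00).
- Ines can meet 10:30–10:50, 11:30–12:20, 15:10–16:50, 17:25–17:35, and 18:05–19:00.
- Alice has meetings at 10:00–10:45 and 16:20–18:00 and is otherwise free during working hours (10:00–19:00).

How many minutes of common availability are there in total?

110 minutes

Hiro free within 10:00–19:00: 10:15–12:50, 13:40–14:35, 16:35–19:00.
Alice free within 10:00–19:00: 10:45–16:20, 18:00–19:00.
Hiro ∩ Ines: 10:30–10:50, 11:30–12:20, 16:35–16:50, 17:25–17:35, 18:05–19:00.
Hiro ∩ Ines ∩ Alice: 10:45–10:50, 11:30–12:20, 18:05–19:00.
Total common minutes: 5 + 50 + 55 = 110.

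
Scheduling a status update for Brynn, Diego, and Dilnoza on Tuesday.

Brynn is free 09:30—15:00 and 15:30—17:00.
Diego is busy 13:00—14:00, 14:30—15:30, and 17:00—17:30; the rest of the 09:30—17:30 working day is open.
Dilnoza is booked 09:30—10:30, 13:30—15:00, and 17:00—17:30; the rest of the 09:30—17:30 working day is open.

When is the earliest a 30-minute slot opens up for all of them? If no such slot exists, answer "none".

Diego free within 09:30–17:30: 09:30–13:00, 14:00–14:30, 15:30–17:00.
Dilnoza free within 09:30–17:30: 10:30–13:30, 15:00–17:00.
Brynn ∩ Diego: 09:30–13:00, 14:00–14:30, 15:30–17:00.
Brynn ∩ Diego ∩ Dilnoza: 10:30–13:00, 15:30–17:00.
Windows ≥ 30 min: 10:30–13:00, 15:30–17:00.
Earliest such window starts at 10:30.

10:30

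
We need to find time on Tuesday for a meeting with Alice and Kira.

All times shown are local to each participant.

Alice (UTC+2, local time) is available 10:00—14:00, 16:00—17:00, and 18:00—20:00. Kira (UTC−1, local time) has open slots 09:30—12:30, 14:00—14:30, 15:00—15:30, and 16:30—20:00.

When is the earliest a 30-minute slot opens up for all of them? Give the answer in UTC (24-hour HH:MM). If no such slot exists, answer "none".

10:30

Alice → UTC: 08:00–12:00, 14:00–15:00, 16:00–18:00.
Kira → UTC: 10:30–13:30, 15:00–15:30, 16:00–16:30, 17:30–21:00.
Alice ∩ Kira: 10:30–12:00, 16:00–16:30, 17:30–18:00.
Windows ≥ 30 min: 10:30–12:00, 16:00–16:30, 17:30–18:00.
Earliest such window starts at 10:30.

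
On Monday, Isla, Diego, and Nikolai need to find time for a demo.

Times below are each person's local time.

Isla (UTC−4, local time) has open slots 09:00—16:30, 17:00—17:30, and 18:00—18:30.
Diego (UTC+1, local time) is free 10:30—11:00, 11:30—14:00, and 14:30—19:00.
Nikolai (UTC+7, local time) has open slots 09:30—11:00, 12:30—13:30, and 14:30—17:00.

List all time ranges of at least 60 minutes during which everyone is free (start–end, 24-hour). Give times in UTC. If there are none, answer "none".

none

Isla → UTC: 13:00–20:30, 21:00–21:30, 22:00–22:30.
Diego → UTC: 09:30–10:00, 10:30–13:00, 13:30–18:00.
Nikolai → UTC: 02:30–04:00, 05:30–06:30, 07:30–10:00.
Isla ∩ Diego: 13:30–18:00.
Isla ∩ Diego ∩ Nikolai: (none).
Windows ≥ 60 min: (none).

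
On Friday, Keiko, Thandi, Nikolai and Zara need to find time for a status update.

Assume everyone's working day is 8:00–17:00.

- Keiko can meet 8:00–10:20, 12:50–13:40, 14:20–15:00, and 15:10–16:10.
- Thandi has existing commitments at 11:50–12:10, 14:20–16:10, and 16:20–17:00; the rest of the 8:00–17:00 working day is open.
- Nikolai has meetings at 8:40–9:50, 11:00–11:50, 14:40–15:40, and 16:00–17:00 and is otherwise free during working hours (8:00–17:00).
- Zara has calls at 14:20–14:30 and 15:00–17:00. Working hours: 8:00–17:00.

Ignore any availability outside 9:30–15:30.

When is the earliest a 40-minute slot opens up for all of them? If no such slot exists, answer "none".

12:50

Thandi free within 08:00–17:00: 08:00–11:50, 12:10–14:20, 16:10–16:20.
Nikolai free within 08:00–17:00: 08:00–08:40, 09:50–11:00, 11:50–14:40, 15:40–16:00.
Zara free within 08:00–17:00: 08:00–14:20, 14:30–15:00.
Keiko ∩ Thandi: 08:00–10:20, 12:50–13:40.
Keiko ∩ Thandi ∩ Nikolai: 08:00–08:40, 09:50–10:20, 12:50–13:40.
Keiko ∩ Thandi ∩ Nikolai ∩ Zara: 08:00–08:40, 09:50–10:20, 12:50–13:40.
Restricted to 09:30–15:30: 09:50–10:20, 12:50–13:40.
Windows ≥ 40 min: 12:50–13:40.
Earliest such window starts at 12:50.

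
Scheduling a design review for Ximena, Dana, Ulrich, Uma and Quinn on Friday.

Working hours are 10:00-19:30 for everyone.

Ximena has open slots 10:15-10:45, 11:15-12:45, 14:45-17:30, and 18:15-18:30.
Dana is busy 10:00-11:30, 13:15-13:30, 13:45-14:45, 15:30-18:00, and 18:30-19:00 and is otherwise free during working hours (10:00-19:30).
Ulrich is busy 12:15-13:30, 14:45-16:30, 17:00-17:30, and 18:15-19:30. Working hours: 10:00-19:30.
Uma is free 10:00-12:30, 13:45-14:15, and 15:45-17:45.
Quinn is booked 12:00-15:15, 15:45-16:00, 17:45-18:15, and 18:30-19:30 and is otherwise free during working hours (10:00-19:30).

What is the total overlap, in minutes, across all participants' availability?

30 minutes

Dana free within 10:00–19:30: 11:30–13:15, 13:30–13:45, 14:45–15:30, 18:00–18:30, 19:00–19:30.
Ulrich free within 10:00–19:30: 10:00–12:15, 13:30–14:45, 16:30–17:00, 17:30–18:15.
Quinn free within 10:00–19:30: 10:00–12:00, 15:15–15:45, 16:00–17:45, 18:15–18:30.
Ximena ∩ Dana: 11:30–12:45, 14:45–15:30, 18:15–18:30.
Ximena ∩ Dana ∩ Ulrich: 11:30–12:15.
Ximena ∩ Dana ∩ Ulrich ∩ Uma: 11:30–12:15.
Ximena ∩ Dana ∩ Ulrich ∩ Uma ∩ Quinn: 11:30–12:00.
Total common minutes: 30.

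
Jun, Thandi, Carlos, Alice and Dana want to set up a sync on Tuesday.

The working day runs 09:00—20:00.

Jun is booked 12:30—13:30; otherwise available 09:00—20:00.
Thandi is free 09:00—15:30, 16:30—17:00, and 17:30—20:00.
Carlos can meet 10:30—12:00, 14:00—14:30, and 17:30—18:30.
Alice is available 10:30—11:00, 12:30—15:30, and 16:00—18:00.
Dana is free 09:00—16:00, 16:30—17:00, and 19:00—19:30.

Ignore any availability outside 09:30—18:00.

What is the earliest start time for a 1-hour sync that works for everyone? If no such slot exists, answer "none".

Jun free within 09:00–20:00: 09:00–12:30, 13:30–20:00.
Jun ∩ Thandi: 09:00–12:30, 13:30–15:30, 16:30–17:00, 17:30–20:00.
Jun ∩ Thandi ∩ Carlos: 10:30–12:00, 14:00–14:30, 17:30–18:30.
Jun ∩ Thandi ∩ Carlos ∩ Alice: 10:30–11:00, 14:00–14:30, 17:30–18:00.
Jun ∩ Thandi ∩ Carlos ∩ Alice ∩ Dana: 10:30–11:00, 14:00–14:30.
Restricted to 09:30–18:00: 10:30–11:00, 14:00–14:30.
Windows ≥ 60 min: (none).

none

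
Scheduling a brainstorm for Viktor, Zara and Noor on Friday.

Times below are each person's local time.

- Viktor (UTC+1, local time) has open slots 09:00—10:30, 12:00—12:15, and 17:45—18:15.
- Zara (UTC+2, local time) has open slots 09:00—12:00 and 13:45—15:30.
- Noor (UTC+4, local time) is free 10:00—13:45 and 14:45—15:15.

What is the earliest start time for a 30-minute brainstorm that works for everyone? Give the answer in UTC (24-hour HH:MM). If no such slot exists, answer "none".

Viktor → UTC: 08:00–09:30, 11:00–11:15, 16:45–17:15.
Zara → UTC: 07:00–10:00, 11:45–13:30.
Noor → UTC: 06:00–09:45, 10:45–11:15.
Viktor ∩ Zara: 08:00–09:30.
Viktor ∩ Zara ∩ Noor: 08:00–09:30.
Windows ≥ 30 min: 08:00–09:30.
Earliest such window starts at 08:00.

08:00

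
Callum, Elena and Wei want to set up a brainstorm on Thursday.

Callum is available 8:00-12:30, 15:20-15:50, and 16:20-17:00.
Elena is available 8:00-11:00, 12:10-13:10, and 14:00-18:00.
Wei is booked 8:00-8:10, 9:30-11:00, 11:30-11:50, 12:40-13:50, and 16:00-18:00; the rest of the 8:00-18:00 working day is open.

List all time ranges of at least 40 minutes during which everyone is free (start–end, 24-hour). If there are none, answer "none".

08:10–09:30

Wei free within 08:00–18:00: 08:10–09:30, 11:00–11:30, 11:50–12:40, 13:50–16:00.
Callum ∩ Elena: 08:00–11:00, 12:10–12:30, 15:20–15:50, 16:20–17:00.
Callum ∩ Elena ∩ Wei: 08:10–09:30, 12:10–12:30, 15:20–15:50.
Windows ≥ 40 min: 08:10–09:30.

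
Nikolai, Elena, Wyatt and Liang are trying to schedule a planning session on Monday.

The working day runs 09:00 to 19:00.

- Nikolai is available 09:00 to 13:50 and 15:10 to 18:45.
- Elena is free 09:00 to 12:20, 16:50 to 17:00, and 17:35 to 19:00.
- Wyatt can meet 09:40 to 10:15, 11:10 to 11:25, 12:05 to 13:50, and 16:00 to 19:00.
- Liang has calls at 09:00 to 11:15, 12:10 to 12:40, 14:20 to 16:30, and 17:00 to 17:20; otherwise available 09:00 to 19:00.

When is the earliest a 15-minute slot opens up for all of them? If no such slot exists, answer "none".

17:35

Liang free within 09:00–19:00: 11:15–12:10, 12:40–14:20, 16:30–17:00, 17:20–19:00.
Nikolai ∩ Elena: 09:00–12:20, 16:50–17:00, 17:35–18:45.
Nikolai ∩ Elena ∩ Wyatt: 09:40–10:15, 11:10–11:25, 12:05–12:20, 16:50–17:00, 17:35–18:45.
Nikolai ∩ Elena ∩ Wyatt ∩ Liang: 11:15–11:25, 12:05–12:10, 16:50–17:00, 17:35–18:45.
Windows ≥ 15 min: 17:35–18:45.
Earliest such window starts at 17:35.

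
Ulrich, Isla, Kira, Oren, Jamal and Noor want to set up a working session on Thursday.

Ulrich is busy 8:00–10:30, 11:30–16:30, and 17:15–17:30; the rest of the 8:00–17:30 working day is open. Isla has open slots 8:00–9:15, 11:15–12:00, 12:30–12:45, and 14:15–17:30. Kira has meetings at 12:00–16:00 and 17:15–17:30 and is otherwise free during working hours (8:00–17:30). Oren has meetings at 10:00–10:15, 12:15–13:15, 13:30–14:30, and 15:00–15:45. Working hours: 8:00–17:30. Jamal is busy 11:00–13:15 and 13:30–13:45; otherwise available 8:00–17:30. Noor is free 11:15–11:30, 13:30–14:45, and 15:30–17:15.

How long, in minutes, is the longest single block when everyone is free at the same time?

Ulrich free within 08:00–17:30: 10:30–11:30, 16:30–17:15.
Kira free within 08:00–17:30: 08:00–12:00, 16:00–17:15.
Oren free within 08:00–17:30: 08:00–10:00, 10:15–12:15, 13:15–13:30, 14:30–15:00, 15:45–17:30.
Jamal free within 08:00–17:30: 08:00–11:00, 13:15–13:30, 13:45–17:30.
Ulrich ∩ Isla: 11:15–11:30, 16:30–17:15.
Ulrich ∩ Isla ∩ Kira: 11:15–11:30, 16:30–17:15.
Ulrich ∩ Isla ∩ Kira ∩ Oren: 11:15–11:30, 16:30–17:15.
Ulrich ∩ Isla ∩ Kira ∩ Oren ∩ Jamal: 16:30–17:15.
Ulrich ∩ Isla ∩ Kira ∩ Oren ∩ Jamal ∩ Noor: 16:30–17:15.
Single common window of 45 minutes.

45 minutes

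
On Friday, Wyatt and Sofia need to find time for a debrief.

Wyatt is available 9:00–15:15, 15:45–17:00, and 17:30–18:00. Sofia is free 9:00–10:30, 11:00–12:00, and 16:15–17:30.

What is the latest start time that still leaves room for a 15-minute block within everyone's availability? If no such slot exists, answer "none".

16:45

Wyatt ∩ Sofia: 09:00–10:30, 11:00–12:00, 16:15–17:00.
Windows ≥ 15 min: 09:00–10:30, 11:00–12:00, 16:15–17:00.
Latest start in the last window 16:15–17:00 is 17:00 − 15 min = 16:45.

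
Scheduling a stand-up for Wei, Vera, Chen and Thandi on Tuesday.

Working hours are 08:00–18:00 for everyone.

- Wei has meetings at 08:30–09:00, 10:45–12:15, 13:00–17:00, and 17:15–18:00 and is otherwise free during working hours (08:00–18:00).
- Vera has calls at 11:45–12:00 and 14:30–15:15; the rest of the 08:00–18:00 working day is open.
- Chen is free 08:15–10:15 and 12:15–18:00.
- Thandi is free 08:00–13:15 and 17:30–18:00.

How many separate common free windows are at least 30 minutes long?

Wei free within 08:00–18:00: 08:00–08:30, 09:00–10:45, 12:15–13:00, 17:00–17:15.
Vera free within 08:00–18:00: 08:00–11:45, 12:00–14:30, 15:15–18:00.
Wei ∩ Vera: 08:00–08:30, 09:00–10:45, 12:15–13:00, 17:00–17:15.
Wei ∩ Vera ∩ Chen: 08:15–08:30, 09:00–10:15, 12:15–13:00, 17:00–17:15.
Wei ∩ Vera ∩ Chen ∩ Thandi: 08:15–08:30, 09:00–10:15, 12:15–13:00.
Windows ≥ 30 min: 09:00–10:15, 12:15–13:00.
That's 2 windows.

2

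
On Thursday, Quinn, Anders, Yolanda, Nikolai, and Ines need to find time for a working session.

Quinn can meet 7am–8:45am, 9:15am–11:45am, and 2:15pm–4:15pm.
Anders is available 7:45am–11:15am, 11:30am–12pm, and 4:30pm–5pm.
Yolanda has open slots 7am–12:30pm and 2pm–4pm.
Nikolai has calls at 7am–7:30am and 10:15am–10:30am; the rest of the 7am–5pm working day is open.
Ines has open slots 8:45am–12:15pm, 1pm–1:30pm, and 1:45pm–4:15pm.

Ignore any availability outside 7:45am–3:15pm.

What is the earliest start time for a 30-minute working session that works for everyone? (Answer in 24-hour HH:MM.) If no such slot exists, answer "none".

09:15

Nikolai free within 07:00–17:00: 07:30–10:15, 10:30–17:00.
Quinn ∩ Anders: 07:45–08:45, 09:15–11:15, 11:30–11:45.
Quinn ∩ Anders ∩ Yolanda: 07:45–08:45, 09:15–11:15, 11:30–11:45.
Quinn ∩ Anders ∩ Yolanda ∩ Nikolai: 07:45–08:45, 09:15–10:15, 10:30–11:15, 11:30–11:45.
Quinn ∩ Anders ∩ Yolanda ∩ Nikolai ∩ Ines: 09:15–10:15, 10:30–11:15, 11:30–11:45.
Restricted to 07:45–15:15: 09:15–10:15, 10:30–11:15, 11:30–11:45.
Windows ≥ 30 min: 09:15–10:15, 10:30–11:15.
Earliest such window starts at 09:15.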